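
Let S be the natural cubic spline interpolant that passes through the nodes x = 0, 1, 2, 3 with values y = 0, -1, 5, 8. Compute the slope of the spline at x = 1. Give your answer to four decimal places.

Write M_i for S''(x_i). With h_i = 1, 1, 1 and divided differences Δ_i = -1, 6, 3, the continuity of S' gives the tridiagonal system
  1·M_0 + 4·M_1 + 1·M_2 = 6(Δ_1 - Δ_0) = 42
  1·M_1 + 4·M_2 + 1·M_3 = 6(Δ_2 - Δ_1) = -18
Natural end conditions: M_0 = M_3 = 0.
Forward elimination and back-substitution give M_0 = 0, M_1 = 62/5, M_2 = -38/5, M_3 = 0.
On [1, 2], S'(x) = b_1 + 2c_1·(x - 1) + 3d_1·(x - 1)² with b_1 = Δ_1 - h_1(2M_1 + M_2)/6 = 47/15, c_1 = M_1/2 = 31/5, d_1 = (M_2 - M_1)/(6h_1) = -10/3. So S'(1) = 47/15.

3.1333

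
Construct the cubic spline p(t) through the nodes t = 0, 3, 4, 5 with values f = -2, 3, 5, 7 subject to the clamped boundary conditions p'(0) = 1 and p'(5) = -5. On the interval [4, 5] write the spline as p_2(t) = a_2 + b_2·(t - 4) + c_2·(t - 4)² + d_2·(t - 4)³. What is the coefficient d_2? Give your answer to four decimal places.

Put m_i = p'' at the i-th knot. Here h = (3, 1, 1) and Δ = (5/3, 2, 2), so the interior equations h_(i-1)·m_(i-1) + 2(h_(i-1)+h_i)·m_i + h_i·m_(i+1) = 6(Δ_i − Δ_(i-1)) read
  3·m_0 + 8·m_1 + 1·m_2 = 6(Δ_1 - Δ_0) = 2
  1·m_1 + 4·m_2 + 1·m_3 = 6(Δ_2 - Δ_1) = 0
Clamped end conditions give two more equations: 2h_0·m_0 + h_0·m_1 = 6(Δ_0 - p'(0)) = 4 and h_2·m_2 + 2h_2·m_3 = 6(p'(5) - Δ_2) = -42.
Forward elimination and back-substitution give m_0 = 100/87, m_1 = -28/29, m_2 = 182/29, m_3 = -700/29.
On [4, 5], with p_2(t) = a_2 + b_2·(t - 4) + c_2·(t - 4)² + d_2·(t - 4)³: c_2 = m_2/2 = 91/29, d_2 = (m_3 - m_2)/(6h_2) = -147/29, b_2 = Δ_2 - h_2(2m_2 + m_3)/6 = 114/29.

-5.0690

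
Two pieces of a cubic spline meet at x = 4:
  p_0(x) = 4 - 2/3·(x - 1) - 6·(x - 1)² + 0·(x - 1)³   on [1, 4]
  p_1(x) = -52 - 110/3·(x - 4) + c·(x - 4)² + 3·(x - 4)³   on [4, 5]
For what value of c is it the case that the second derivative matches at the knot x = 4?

-6

p_0''(x) = -12 + 0·(x - 1), so p_0''(4) = -12. On the right, p_1''(4) = 2c, so c = -6.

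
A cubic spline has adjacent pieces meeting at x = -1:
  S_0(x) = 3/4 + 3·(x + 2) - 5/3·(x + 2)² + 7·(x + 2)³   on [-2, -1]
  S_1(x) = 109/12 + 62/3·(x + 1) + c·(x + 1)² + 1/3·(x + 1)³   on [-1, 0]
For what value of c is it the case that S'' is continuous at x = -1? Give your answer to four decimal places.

19.3333

S_0''(x) = -10/3 + 42·(x + 2), so S_0''(-1) = 116/3. On the right, S_1''(-1) = 2c, so c = 58/3.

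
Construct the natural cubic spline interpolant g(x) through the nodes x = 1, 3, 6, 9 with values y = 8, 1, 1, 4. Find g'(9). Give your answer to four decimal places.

Put m_i = g'' at the i-th knot. Here h = (2, 3, 3) and Δ = (-7/2, 0, 1), so the interior equations h_(i-1)·m_(i-1) + 2(h_(i-1)+h_i)·m_i + h_i·m_(i+1) = 6(Δ_i − Δ_(i-1)) read
  2·m_0 + 10·m_1 + 3·m_2 = 6(Δ_1 - Δ_0) = 21
  3·m_1 + 12·m_2 + 3·m_3 = 6(Δ_2 - Δ_1) = 6
Natural end conditions: m_0 = m_3 = 0.
Solving the tridiagonal system: m_0 = 0, m_1 = 78/37, m_2 = -1/37, m_3 = 0.
On [6, 9], g'(x) = b_2 + 2c_2·(x - 6) + 3d_2·(x - 6)² with b_2 = Δ_2 - h_2(2m_2 + m_3)/6 = 38/37, c_2 = m_2/2 = -1/74, d_2 = (m_3 - m_2)/(6h_2) = 1/666. So g'(9) = 73/74.

0.9865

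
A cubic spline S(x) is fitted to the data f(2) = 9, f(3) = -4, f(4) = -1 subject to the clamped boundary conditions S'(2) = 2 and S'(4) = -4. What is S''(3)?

Put M_i = S'' at the i-th knot. Here h = (1, 1) and Δ = (-13, 3), so the interior equations h_(i-1)·M_(i-1) + 2(h_(i-1)+h_i)·M_i + h_i·M_(i+1) = 6(Δ_i − Δ_(i-1)) read
  1·M_0 + 4·M_1 + 1·M_2 = 6(Δ_1 - Δ_0) = 96
Clamped end conditions give two more equations: 2h_0·M_0 + h_0·M_1 = 6(Δ_0 - S'(2)) = -90 and h_1·M_1 + 2h_1·M_2 = 6(S'(4) - Δ_1) = -42.
Forward elimination and back-substitution give M_0 = -72, M_1 = 54, M_2 = -48.

54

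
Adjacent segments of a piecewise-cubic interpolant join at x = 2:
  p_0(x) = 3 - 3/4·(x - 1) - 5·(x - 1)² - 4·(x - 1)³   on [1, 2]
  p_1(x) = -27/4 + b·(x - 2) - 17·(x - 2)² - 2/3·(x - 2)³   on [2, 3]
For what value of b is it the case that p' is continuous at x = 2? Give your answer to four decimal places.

-22.7500

p_0'(x) = -3/4 - 10·(x - 1) - 12·(x - 1)², so p_0'(2) = -91/4. On the right, p_1'(2) = b, so b = -91/4.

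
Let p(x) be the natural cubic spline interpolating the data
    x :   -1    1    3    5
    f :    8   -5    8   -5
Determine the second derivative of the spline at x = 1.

13

Put M_i = p'' at the i-th knot. Here h = (2, 2, 2) and Δ = (-13/2, 13/2, -13/2), so the interior equations h_(i-1)·M_(i-1) + 2(h_(i-1)+h_i)·M_i + h_i·M_(i+1) = 6(Δ_i − Δ_(i-1)) read
  2·M_0 + 8·M_1 + 2·M_2 = 6(Δ_1 - Δ_0) = 78
  2·M_1 + 8·M_2 + 2·M_3 = 6(Δ_2 - Δ_1) = -78
Natural end conditions: M_0 = M_3 = 0.
Solving: M_0 = 0, M_1 = 13, M_2 = -13, M_3 = 0.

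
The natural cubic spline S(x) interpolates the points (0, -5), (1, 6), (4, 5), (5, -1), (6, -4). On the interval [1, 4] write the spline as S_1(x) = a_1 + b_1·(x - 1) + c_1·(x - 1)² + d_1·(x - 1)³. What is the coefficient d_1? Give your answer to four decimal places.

Put M_i = S'' at the i-th knot. Here h = (1, 3, 1, 1) and Δ = (11, -1/3, -6, -3), so the interior equations h_(i-1)·M_(i-1) + 2(h_(i-1)+h_i)·M_i + h_i·M_(i+1) = 6(Δ_i − Δ_(i-1)) read
  1·M_0 + 8·M_1 + 3·M_2 = 6(Δ_1 - Δ_0) = -68
  3·M_1 + 8·M_2 + 1·M_3 = 6(Δ_2 - Δ_1) = -34
  1·M_2 + 4·M_3 + 1·M_4 = 6(Δ_3 - Δ_2) = 18
Natural end conditions: M_0 = M_4 = 0.
Hence M_0 = 0, M_1 = -823/106, M_2 = -104/53, M_3 = 529/106, M_4 = 0.
On [1, 4], with S_1(x) = a_1 + b_1·(x - 1) + c_1·(x - 1)² + d_1·(x - 1)³: c_1 = M_1/2 = -823/212, d_1 = (M_2 - M_1)/(6h_1) = 205/636, b_1 = Δ_1 - h_1(2M_1 + M_2)/6 = 2675/318.

0.3223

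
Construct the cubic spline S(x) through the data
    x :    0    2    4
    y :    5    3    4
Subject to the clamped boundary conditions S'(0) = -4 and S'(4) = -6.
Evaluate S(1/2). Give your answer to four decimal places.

3.3633

Put m_i = S'' at the i-th knot. Here h = (2, 2) and Δ = (-1, 1/2), so the interior equations h_(i-1)·m_(i-1) + 2(h_(i-1)+h_i)·m_i + h_i·m_(i+1) = 6(Δ_i − Δ_(i-1)) read
  2·m_0 + 8·m_1 + 2·m_2 = 6(Δ_1 - Δ_0) = 9
Clamped end conditions give two more equations: 2h_0·m_0 + h_0·m_1 = 6(Δ_0 - S'(0)) = 18 and h_1·m_1 + 2h_1·m_2 = 6(S'(4) - Δ_1) = -39.
Solving: m_0 = 23/8, m_1 = 13/4, m_2 = -91/8.
On [0, 2], S(x) = 5 - 4·x + 23/16·x² + 1/32·x³.
With x = 1/2: S(1/2) = 861/256.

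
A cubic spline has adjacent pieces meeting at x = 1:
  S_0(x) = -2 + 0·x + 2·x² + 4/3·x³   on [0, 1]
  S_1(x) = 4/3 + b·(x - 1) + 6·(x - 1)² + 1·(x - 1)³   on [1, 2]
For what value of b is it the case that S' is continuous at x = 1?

S_0'(x) = 0 + 4·x + 4·x², so S_0'(1) = 8. On the right, S_1'(1) = b, so b = 8.

8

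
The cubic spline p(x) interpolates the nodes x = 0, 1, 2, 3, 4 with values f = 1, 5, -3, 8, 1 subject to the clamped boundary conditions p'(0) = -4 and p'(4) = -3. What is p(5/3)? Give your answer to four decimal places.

Let M_i = p''(x_i). Step sizes h_i = 1, 1, 1, 1; slopes of the chords Δ_i = (y_(i+1) - y_i)/h_i = 4, -8, 11, -7.
  1·M_0 + 4·M_1 + 1·M_2 = 6(Δ_1 - Δ_0) = -72
  1·M_1 + 4·M_2 + 1·M_3 = 6(Δ_2 - Δ_1) = 114
  1·M_2 + 4·M_3 + 1·M_4 = 6(Δ_3 - Δ_2) = -108
Clamped end conditions give two more equations: 2h_0·M_0 + h_0·M_1 = 6(Δ_0 - p'(0)) = 48 and h_3·M_3 + 2h_3·M_4 = 6(p'(4) - Δ_3) = 24.
Solving the tridiagonal system: M_0 = 1261/28, M_1 = -589/14, M_2 = 205/4, M_3 = -685/14, M_4 = 1021/28.
On [1, 2], p(x) = 5 - 141/56·(x - 1) - 589/28·(x - 1)² + 871/56·(x - 1)³.
With (x - 1) = 2/3: p(5/3) = -1073/756.

-1.4193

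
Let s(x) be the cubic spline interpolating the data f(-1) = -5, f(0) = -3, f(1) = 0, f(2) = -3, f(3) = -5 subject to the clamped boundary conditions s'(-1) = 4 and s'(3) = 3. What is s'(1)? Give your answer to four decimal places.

0.5000

Put M_i = s'' at the i-th knot. Here h = (1, 1, 1, 1) and Δ = (2, 3, -3, -2), so the interior equations h_(i-1)·M_(i-1) + 2(h_(i-1)+h_i)·M_i + h_i·M_(i+1) = 6(Δ_i − Δ_(i-1)) read
  1·M_0 + 4·M_1 + 1·M_2 = 6(Δ_1 - Δ_0) = 6
  1·M_1 + 4·M_2 + 1·M_3 = 6(Δ_2 - Δ_1) = -36
  1·M_2 + 4·M_3 + 1·M_4 = 6(Δ_3 - Δ_2) = 6
Clamped end conditions give two more equations: 2h_0·M_0 + h_0·M_1 = 6(Δ_0 - s'(-1)) = -12 and h_3·M_3 + 2h_3·M_4 = 6(s'(3) - Δ_3) = 30.
Hence M_0 = -37/4, M_1 = 13/2, M_2 = -43/4, M_3 = 1/2, M_4 = 59/4.
On [1, 2], s'(x) = b_2 + 2c_2·(x - 1) + 3d_2·(x - 1)² with b_2 = Δ_2 - h_2(2M_2 + M_3)/6 = 1/2, c_2 = M_2/2 = -43/8, d_2 = (M_3 - M_2)/(6h_2) = 15/8. So s'(1) = 1/2.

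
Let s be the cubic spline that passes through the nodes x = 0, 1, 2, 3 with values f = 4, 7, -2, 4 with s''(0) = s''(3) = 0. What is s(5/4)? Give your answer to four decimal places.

5.0031

Write M_i for s''(x_i). With h_i = 1, 1, 1 and divided differences Δ_i = 3, -9, 6, the continuity of s' gives the tridiagonal system
  1·M_0 + 4·M_1 + 1·M_2 = 6(Δ_1 - Δ_0) = -72
  1·M_1 + 4·M_2 + 1·M_3 = 6(Δ_2 - Δ_1) = 90
Natural end conditions: M_0 = M_3 = 0.
Solving: M_0 = 0, M_1 = -126/5, M_2 = 144/5, M_3 = 0.
On [1, 2], s(x) = 7 - 27/5·(x - 1) - 63/5·(x - 1)² + 9·(x - 1)³.
With (x - 1) = 1/4: s(5/4) = 1601/320.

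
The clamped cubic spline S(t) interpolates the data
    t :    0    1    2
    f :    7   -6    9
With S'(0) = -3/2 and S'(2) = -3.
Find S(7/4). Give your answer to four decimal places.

7.2012

Let m_i = S''(x_i). Step sizes h_i = 1, 1; slopes of the chords Δ_i = (y_(i+1) - y_i)/h_i = -13, 15.
  1·m_0 + 4·m_1 + 1·m_2 = 6(Δ_1 - Δ_0) = 168
Clamped end conditions give two more equations: 2h_0·m_0 + h_0·m_1 = 6(Δ_0 - S'(0)) = -69 and h_1·m_1 + 2h_1·m_2 = 6(S'(2) - Δ_1) = -108.
Hence m_0 = -309/4, m_1 = 171/2, m_2 = -387/4.
On [1, 2], S(t) = -6 + 21/8·(t - 1) + 171/4·(t - 1)² - 243/8·(t - 1)³.
With (t - 1) = 3/4: S(7/4) = 3687/512.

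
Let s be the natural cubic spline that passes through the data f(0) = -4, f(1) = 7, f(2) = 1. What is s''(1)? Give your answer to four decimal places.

-25.5000

Write M_i for s''(x_i). With h_i = 1, 1 and divided differences Δ_i = 11, -6, the continuity of s' gives the tridiagonal system
  1·M_0 + 4·M_1 + 1·M_2 = 6(Δ_1 - Δ_0) = -102
Natural end conditions: M_0 = M_2 = 0.
Solving the tridiagonal system: M_0 = 0, M_1 = -51/2, M_2 = 0.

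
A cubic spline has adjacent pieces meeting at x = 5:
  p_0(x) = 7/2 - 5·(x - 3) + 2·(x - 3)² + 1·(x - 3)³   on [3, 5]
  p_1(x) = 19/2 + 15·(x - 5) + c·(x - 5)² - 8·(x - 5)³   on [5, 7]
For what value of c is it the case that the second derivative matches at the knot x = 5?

p_0''(x) = 4 + 6·(x - 3), so p_0''(5) = 16. On the right, p_1''(5) = 2c, so c = 8.

8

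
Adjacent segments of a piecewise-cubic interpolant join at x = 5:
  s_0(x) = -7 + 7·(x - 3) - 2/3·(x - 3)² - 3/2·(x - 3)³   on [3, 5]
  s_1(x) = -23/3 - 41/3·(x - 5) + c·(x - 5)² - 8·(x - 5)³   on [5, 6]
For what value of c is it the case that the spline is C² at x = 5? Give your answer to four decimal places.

-9.6667

s_0''(x) = -4/3 - 9·(x - 3), so s_0''(5) = -58/3. On the right, s_1''(5) = 2c, so c = -29/3.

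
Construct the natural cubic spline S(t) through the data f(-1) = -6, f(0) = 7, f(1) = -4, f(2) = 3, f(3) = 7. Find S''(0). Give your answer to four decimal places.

-46.6071

Write m_i for S''(x_i). With h_i = 1, 1, 1, 1 and divided differences Δ_i = 13, -11, 7, 4, the continuity of S' gives the tridiagonal system
  1·m_0 + 4·m_1 + 1·m_2 = 6(Δ_1 - Δ_0) = -144
  1·m_1 + 4·m_2 + 1·m_3 = 6(Δ_2 - Δ_1) = 108
  1·m_2 + 4·m_3 + 1·m_4 = 6(Δ_3 - Δ_2) = -18
Natural end conditions: m_0 = m_4 = 0.
Solving: m_0 = 0, m_1 = -1305/28, m_2 = 297/7, m_3 = -423/28, m_4 = 0.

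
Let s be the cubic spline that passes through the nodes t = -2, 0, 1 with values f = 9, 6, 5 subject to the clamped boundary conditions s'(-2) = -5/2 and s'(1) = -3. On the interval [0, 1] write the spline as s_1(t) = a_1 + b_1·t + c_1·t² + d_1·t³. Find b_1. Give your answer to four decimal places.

Put σ_i = s'' at the i-th knot. Here h = (2, 1) and Δ = (-3/2, -1), so the interior equations h_(i-1)·σ_(i-1) + 2(h_(i-1)+h_i)·σ_i + h_i·σ_(i+1) = 6(Δ_i − Δ_(i-1)) read
  2·σ_0 + 6·σ_1 + 1·σ_2 = 6(Δ_1 - Δ_0) = 3
Clamped end conditions give two more equations: 2h_0·σ_0 + h_0·σ_1 = 6(Δ_0 - s'(-2)) = 6 and h_1·σ_1 + 2h_1·σ_2 = 6(s'(1) - Δ_1) = -12.
Forward elimination and back-substitution give σ_0 = 5/6, σ_1 = 4/3, σ_2 = -20/3.
On [0, 1], with s_1(t) = a_1 + b_1·t + c_1·t² + d_1·t³: c_1 = σ_1/2 = 2/3, d_1 = (σ_2 - σ_1)/(6h_1) = -4/3, b_1 = Δ_1 - h_1(2σ_1 + σ_2)/6 = -1/3.

-0.3333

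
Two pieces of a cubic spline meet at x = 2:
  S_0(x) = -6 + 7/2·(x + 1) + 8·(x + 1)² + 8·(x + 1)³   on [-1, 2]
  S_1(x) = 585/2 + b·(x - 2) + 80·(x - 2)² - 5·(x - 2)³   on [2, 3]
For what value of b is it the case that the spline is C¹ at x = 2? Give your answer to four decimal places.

S_0'(x) = 7/2 + 16·(x + 1) + 24·(x + 1)², so S_0'(2) = 535/2. On the right, S_1'(2) = b, so b = 535/2.

267.5000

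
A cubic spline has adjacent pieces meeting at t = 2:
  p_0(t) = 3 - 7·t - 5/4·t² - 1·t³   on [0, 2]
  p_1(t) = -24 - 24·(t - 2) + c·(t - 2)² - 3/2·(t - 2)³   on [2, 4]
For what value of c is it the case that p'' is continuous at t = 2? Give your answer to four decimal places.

-7.2500

p_0''(t) = -5/2 - 6·t, so p_0''(2) = -29/2. On the right, p_1''(2) = 2c, so c = -29/4.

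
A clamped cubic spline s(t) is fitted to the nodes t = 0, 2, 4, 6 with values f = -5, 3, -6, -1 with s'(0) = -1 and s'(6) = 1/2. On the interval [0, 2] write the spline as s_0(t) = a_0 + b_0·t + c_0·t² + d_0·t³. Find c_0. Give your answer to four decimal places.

6.8500

Put M_i = s'' at the i-th knot. Here h = (2, 2, 2) and Δ = (4, -9/2, 5/2), so the interior equations h_(i-1)·M_(i-1) + 2(h_(i-1)+h_i)·M_i + h_i·M_(i+1) = 6(Δ_i − Δ_(i-1)) read
  2·M_0 + 8·M_1 + 2·M_2 = 6(Δ_1 - Δ_0) = -51
  2·M_1 + 8·M_2 + 2·M_3 = 6(Δ_2 - Δ_1) = 42
Clamped end conditions give two more equations: 2h_0·M_0 + h_0·M_1 = 6(Δ_0 - s'(0)) = 30 and h_2·M_2 + 2h_2·M_3 = 6(s'(6) - Δ_2) = -12.
Solving: M_0 = 137/10, M_1 = -62/5, M_2 = 52/5, M_3 = -41/5.
On [0, 2], with s_0(t) = a_0 + b_0·t + c_0·t² + d_0·t³: c_0 = M_0/2 = 137/20, d_0 = (M_1 - M_0)/(6h_0) = -87/40, b_0 = Δ_0 - h_0(2M_0 + M_1)/6 = -1.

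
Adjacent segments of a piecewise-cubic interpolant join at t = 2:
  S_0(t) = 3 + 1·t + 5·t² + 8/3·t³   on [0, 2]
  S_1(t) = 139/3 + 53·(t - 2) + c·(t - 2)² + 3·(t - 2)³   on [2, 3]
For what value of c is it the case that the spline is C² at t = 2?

21

S_0''(t) = 10 + 16·t, so S_0''(2) = 42. On the right, S_1''(2) = 2c, so c = 21.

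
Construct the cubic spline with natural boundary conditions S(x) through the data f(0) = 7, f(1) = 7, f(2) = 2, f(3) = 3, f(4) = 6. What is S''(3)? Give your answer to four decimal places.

Let M_i = S''(x_i). Step sizes h_i = 1, 1, 1, 1; slopes of the chords Δ_i = (y_(i+1) - y_i)/h_i = 0, -5, 1, 3.
  1·M_0 + 4·M_1 + 1·M_2 = 6(Δ_1 - Δ_0) = -30
  1·M_1 + 4·M_2 + 1·M_3 = 6(Δ_2 - Δ_1) = 36
  1·M_2 + 4·M_3 + 1·M_4 = 6(Δ_3 - Δ_2) = 12
Natural end conditions: M_0 = M_4 = 0.
Solving: M_0 = 0, M_1 = -291/28, M_2 = 81/7, M_3 = 3/28, M_4 = 0.

0.1071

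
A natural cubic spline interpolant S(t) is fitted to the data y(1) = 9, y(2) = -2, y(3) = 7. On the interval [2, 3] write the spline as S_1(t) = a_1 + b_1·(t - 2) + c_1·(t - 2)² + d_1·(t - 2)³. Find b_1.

-1

With m_i denoting the second derivative at x_i, h_i = 1, 1, and Δ_i = (y_(i+1) − y_i)/h_i = -11, 9:
  1·m_0 + 4·m_1 + 1·m_2 = 6(Δ_1 - Δ_0) = 120
Natural end conditions: m_0 = m_2 = 0.
Hence m_0 = 0, m_1 = 30, m_2 = 0.
On [2, 3], with S_1(t) = a_1 + b_1·(t - 2) + c_1·(t - 2)² + d_1·(t - 2)³: c_1 = m_1/2 = 15, d_1 = (m_2 - m_1)/(6h_1) = -5, b_1 = Δ_1 - h_1(2m_1 + m_2)/6 = -1.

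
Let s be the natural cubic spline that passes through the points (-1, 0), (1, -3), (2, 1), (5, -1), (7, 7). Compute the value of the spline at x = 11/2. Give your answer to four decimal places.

-0.0091

With σ_i denoting the second derivative at x_i, h_i = 2, 1, 3, 2, and Δ_i = (y_(i+1) − y_i)/h_i = -3/2, 4, -2/3, 4:
  2·σ_0 + 6·σ_1 + 1·σ_2 = 6(Δ_1 - Δ_0) = 33
  1·σ_1 + 8·σ_2 + 3·σ_3 = 6(Δ_2 - Δ_1) = -28
  3·σ_2 + 10·σ_3 + 2·σ_4 = 6(Δ_3 - Δ_2) = 28
Natural end conditions: σ_0 = σ_4 = 0.
Solving the tridiagonal system: σ_0 = 0, σ_1 = 2707/416, σ_2 = -1257/208, σ_3 = 1919/416, σ_4 = 0.
On [5, 7], s(x) = -1 + 577/624·(x - 5) + 1919/832·(x - 5)² - 1919/4992·(x - 5)³.
With (x - 5) = 1/2: s(11/2) = -121/13312.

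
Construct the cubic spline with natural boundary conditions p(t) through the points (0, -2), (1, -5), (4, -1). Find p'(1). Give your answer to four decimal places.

-1.9167

Let σ_i = p''(x_i). Step sizes h_i = 1, 3; slopes of the chords Δ_i = (y_(i+1) - y_i)/h_i = -3, 4/3.
  1·σ_0 + 8·σ_1 + 3·σ_2 = 6(Δ_1 - Δ_0) = 26
Natural end conditions: σ_0 = σ_2 = 0.
Forward elimination and back-substitution give σ_0 = 0, σ_1 = 13/4, σ_2 = 0.
On [1, 4], p'(t) = b_1 + 2c_1·(t - 1) + 3d_1·(t - 1)² with b_1 = Δ_1 - h_1(2σ_1 + σ_2)/6 = -23/12, c_1 = σ_1/2 = 13/8, d_1 = (σ_2 - σ_1)/(6h_1) = -13/72. So p'(1) = -23/12.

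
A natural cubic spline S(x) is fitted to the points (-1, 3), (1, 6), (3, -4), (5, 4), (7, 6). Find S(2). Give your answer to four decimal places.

0.3906

Write M_i for S''(x_i). With h_i = 2, 2, 2, 2 and divided differences Δ_i = 3/2, -5, 4, 1, the continuity of S' gives the tridiagonal system
  2·M_0 + 8·M_1 + 2·M_2 = 6(Δ_1 - Δ_0) = -39
  2·M_1 + 8·M_2 + 2·M_3 = 6(Δ_2 - Δ_1) = 54
  2·M_2 + 8·M_3 + 2·M_4 = 6(Δ_3 - Δ_2) = -18
Natural end conditions: M_0 = M_4 = 0.
Forward elimination and back-substitution give M_0 = 0, M_1 = -117/16, M_2 = 39/4, M_3 = -75/16, M_4 = 0.
On [1, 3], S(x) = 6 - 27/8·(x - 1) - 117/32·(x - 1)² + 91/64·(x - 1)³.
With (x - 1) = 1: S(2) = 25/64.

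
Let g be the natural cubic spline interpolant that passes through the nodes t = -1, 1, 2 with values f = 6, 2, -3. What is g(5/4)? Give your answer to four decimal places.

Let M_i = g''(x_i). Step sizes h_i = 2, 1; slopes of the chords Δ_i = (y_(i+1) - y_i)/h_i = -2, -5.
  2·M_0 + 6·M_1 + 1·M_2 = 6(Δ_1 - Δ_0) = -18
Natural end conditions: M_0 = M_2 = 0.
Solving: M_0 = 0, M_1 = -3, M_2 = 0.
On [1, 2], g(t) = 2 - 4·(t - 1) - 3/2·(t - 1)² + 1/2·(t - 1)³.
With (t - 1) = 1/4: g(5/4) = 117/128.

0.9141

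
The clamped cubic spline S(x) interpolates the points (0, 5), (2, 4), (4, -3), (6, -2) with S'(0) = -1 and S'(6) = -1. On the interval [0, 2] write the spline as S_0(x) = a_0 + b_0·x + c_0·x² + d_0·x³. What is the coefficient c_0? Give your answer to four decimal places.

1.4500

With M_i denoting the second derivative at x_i, h_i = 2, 2, 2, and Δ_i = (y_(i+1) − y_i)/h_i = -1/2, -7/2, 1/2:
  2·M_0 + 8·M_1 + 2·M_2 = 6(Δ_1 - Δ_0) = -18
  2·M_1 + 8·M_2 + 2·M_3 = 6(Δ_2 - Δ_1) = 24
Clamped end conditions give two more equations: 2h_0·M_0 + h_0·M_1 = 6(Δ_0 - S'(0)) = 3 and h_2·M_2 + 2h_2·M_3 = 6(S'(6) - Δ_2) = -9.
Solving: M_0 = 29/10, M_1 = -43/10, M_2 = 53/10, M_3 = -49/10.
On [0, 2], with S_0(x) = a_0 + b_0·x + c_0·x² + d_0·x³: c_0 = M_0/2 = 29/20, d_0 = (M_1 - M_0)/(6h_0) = -3/5, b_0 = Δ_0 - h_0(2M_0 + M_1)/6 = -1.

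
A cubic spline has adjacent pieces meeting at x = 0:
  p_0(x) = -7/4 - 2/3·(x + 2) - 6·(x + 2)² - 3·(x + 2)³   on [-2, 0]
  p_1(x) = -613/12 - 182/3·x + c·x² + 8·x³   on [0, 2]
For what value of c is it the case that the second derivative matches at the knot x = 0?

-24

p_0''(x) = -12 - 18·(x + 2), so p_0''(0) = -48. On the right, p_1''(0) = 2c, so c = -24.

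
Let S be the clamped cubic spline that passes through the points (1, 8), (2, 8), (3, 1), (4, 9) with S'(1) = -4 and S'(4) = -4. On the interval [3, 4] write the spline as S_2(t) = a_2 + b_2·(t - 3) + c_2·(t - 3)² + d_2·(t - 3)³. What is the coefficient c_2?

22

Write M_i for S''(x_i). With h_i = 1, 1, 1 and divided differences Δ_i = 0, -7, 8, the continuity of S' gives the tridiagonal system
  1·M_0 + 4·M_1 + 1·M_2 = 6(Δ_1 - Δ_0) = -42
  1·M_1 + 4·M_2 + 1·M_3 = 6(Δ_2 - Δ_1) = 90
Clamped end conditions give two more equations: 2h_0·M_0 + h_0·M_1 = 6(Δ_0 - S'(1)) = 24 and h_2·M_2 + 2h_2·M_3 = 6(S'(4) - Δ_2) = -72.
Solving: M_0 = 26, M_1 = -28, M_2 = 44, M_3 = -58.
On [3, 4], with S_2(t) = a_2 + b_2·(t - 3) + c_2·(t - 3)² + d_2·(t - 3)³: c_2 = M_2/2 = 22, d_2 = (M_3 - M_2)/(6h_2) = -17, b_2 = Δ_2 - h_2(2M_2 + M_3)/6 = 3.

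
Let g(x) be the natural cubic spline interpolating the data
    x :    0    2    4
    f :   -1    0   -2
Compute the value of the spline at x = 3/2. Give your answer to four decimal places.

-0.0039

Let m_i = g''(x_i). Step sizes h_i = 2, 2; slopes of the chords Δ_i = (y_(i+1) - y_i)/h_i = 1/2, -1.
  2·m_0 + 8·m_1 + 2·m_2 = 6(Δ_1 - Δ_0) = -9
Natural end conditions: m_0 = m_2 = 0.
Forward elimination and back-substitution give m_0 = 0, m_1 = -9/8, m_2 = 0.
On [0, 2], g(x) = -1 + 7/8·x + 0·x² - 3/32·x³.
With x = 3/2: g(3/2) = -1/256.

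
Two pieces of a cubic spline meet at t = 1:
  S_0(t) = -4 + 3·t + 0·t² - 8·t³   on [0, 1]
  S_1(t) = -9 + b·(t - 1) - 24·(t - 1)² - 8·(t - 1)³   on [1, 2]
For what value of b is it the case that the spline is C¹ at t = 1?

-21

S_0'(t) = 3 + 0·t - 24·t², so S_0'(1) = -21. On the right, S_1'(1) = b, so b = -21.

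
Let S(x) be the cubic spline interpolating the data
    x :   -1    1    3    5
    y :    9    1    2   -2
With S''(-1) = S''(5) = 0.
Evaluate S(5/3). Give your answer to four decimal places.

0.8938

Let M_i = S''(x_i). Step sizes h_i = 2, 2, 2; slopes of the chords Δ_i = (y_(i+1) - y_i)/h_i = -4, 1/2, -2.
  2·M_0 + 8·M_1 + 2·M_2 = 6(Δ_1 - Δ_0) = 27
  2·M_1 + 8·M_2 + 2·M_3 = 6(Δ_2 - Δ_1) = -15
Natural end conditions: M_0 = M_3 = 0.
Hence M_0 = 0, M_1 = 41/10, M_2 = -29/10, M_3 = 0.
On [1, 3], S(x) = 1 - 19/15·(x - 1) + 41/20·(x - 1)² - 7/12·(x - 1)³.
With (x - 1) = 2/3: S(5/3) = 362/405.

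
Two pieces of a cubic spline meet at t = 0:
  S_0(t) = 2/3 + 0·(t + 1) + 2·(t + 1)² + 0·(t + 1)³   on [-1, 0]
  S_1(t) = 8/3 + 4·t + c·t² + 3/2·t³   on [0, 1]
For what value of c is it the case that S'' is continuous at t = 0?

2

S_0''(t) = 4 + 0·(t + 1), so S_0''(0) = 4. On the right, S_1''(0) = 2c, so c = 2.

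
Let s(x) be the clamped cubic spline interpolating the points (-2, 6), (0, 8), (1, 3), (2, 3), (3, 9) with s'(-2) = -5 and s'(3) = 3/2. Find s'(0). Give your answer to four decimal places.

-2.1585

With σ_i denoting the second derivative at x_i, h_i = 2, 1, 1, 1, and Δ_i = (y_(i+1) − y_i)/h_i = 1, -5, 0, 6:
  2·σ_0 + 6·σ_1 + 1·σ_2 = 6(Δ_1 - Δ_0) = -36
  1·σ_1 + 4·σ_2 + 1·σ_3 = 6(Δ_2 - Δ_1) = 30
  1·σ_2 + 4·σ_3 + 1·σ_4 = 6(Δ_3 - Δ_2) = 36
Clamped end conditions give two more equations: 2h_0·σ_0 + h_0·σ_1 = 6(Δ_0 - s'(-2)) = 36 and h_3·σ_3 + 2h_3·σ_4 = 6(s'(3) - Δ_3) = -27.
Solving: σ_0 = 1243/82, σ_1 = -505/41, σ_2 = 311/41, σ_3 = 491/41, σ_4 = -799/41.
On [0, 1], s'(x) = b_1 + 2c_1·x + 3d_1·x² with b_1 = Δ_1 - h_1(2σ_1 + σ_2)/6 = -177/82, c_1 = σ_1/2 = -505/82, d_1 = (σ_2 - σ_1)/(6h_1) = 136/41. So s'(0) = -177/82.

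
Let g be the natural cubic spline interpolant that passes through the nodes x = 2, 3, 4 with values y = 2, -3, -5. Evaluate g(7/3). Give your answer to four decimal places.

With M_i denoting the second derivative at x_i, h_i = 1, 1, and Δ_i = (y_(i+1) − y_i)/h_i = -5, -2:
  1·M_0 + 4·M_1 + 1·M_2 = 6(Δ_1 - Δ_0) = 18
Natural end conditions: M_0 = M_2 = 0.
Solving: M_0 = 0, M_1 = 9/2, M_2 = 0.
On [2, 3], g(x) = 2 - 23/4·(x - 2) + 0·(x - 2)² + 3/4·(x - 2)³.
With (x - 2) = 1/3: g(7/3) = 1/9.

0.1111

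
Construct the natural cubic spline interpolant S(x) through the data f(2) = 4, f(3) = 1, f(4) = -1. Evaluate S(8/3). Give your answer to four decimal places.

With σ_i denoting the second derivative at x_i, h_i = 1, 1, and Δ_i = (y_(i+1) − y_i)/h_i = -3, -2:
  1·σ_0 + 4·σ_1 + 1·σ_2 = 6(Δ_1 - Δ_0) = 6
Natural end conditions: σ_0 = σ_2 = 0.
Hence σ_0 = 0, σ_1 = 3/2, σ_2 = 0.
On [2, 3], S(x) = 4 - 13/4·(x - 2) + 0·(x - 2)² + 1/4·(x - 2)³.
With (x - 2) = 2/3: S(8/3) = 103/54.

1.9074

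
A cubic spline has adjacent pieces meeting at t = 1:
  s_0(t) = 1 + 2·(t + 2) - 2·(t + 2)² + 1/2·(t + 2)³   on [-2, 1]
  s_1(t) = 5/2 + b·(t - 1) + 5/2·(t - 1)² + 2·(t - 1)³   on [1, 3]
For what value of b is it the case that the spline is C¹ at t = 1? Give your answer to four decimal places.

s_0'(t) = 2 - 4·(t + 2) + 3/2·(t + 2)², so s_0'(1) = 7/2. On the right, s_1'(1) = b, so b = 7/2.

3.5000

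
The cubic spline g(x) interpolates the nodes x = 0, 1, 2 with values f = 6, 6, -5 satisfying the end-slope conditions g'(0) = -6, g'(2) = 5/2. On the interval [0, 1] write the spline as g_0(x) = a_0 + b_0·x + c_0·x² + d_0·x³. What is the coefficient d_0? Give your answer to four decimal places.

-13.3750

Let m_i = g''(x_i). Step sizes h_i = 1, 1; slopes of the chords Δ_i = (y_(i+1) - y_i)/h_i = 0, -11.
  1·m_0 + 4·m_1 + 1·m_2 = 6(Δ_1 - Δ_0) = -66
Clamped end conditions give two more equations: 2h_0·m_0 + h_0·m_1 = 6(Δ_0 - g'(0)) = 36 and h_1·m_1 + 2h_1·m_2 = 6(g'(2) - Δ_1) = 81.
Solving the tridiagonal system: m_0 = 155/4, m_1 = -83/2, m_2 = 245/4.
On [0, 1], with g_0(x) = a_0 + b_0·x + c_0·x² + d_0·x³: c_0 = m_0/2 = 155/8, d_0 = (m_1 - m_0)/(6h_0) = -107/8, b_0 = Δ_0 - h_0(2m_0 + m_1)/6 = -6.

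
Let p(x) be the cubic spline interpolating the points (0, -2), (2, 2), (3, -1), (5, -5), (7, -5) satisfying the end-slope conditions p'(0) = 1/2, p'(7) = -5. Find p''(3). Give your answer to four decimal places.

0.9918

With M_i denoting the second derivative at x_i, h_i = 2, 1, 2, 2, and Δ_i = (y_(i+1) − y_i)/h_i = 2, -3, -2, 0:
  2·M_0 + 6·M_1 + 1·M_2 = 6(Δ_1 - Δ_0) = -30
  1·M_1 + 6·M_2 + 2·M_3 = 6(Δ_2 - Δ_1) = 6
  2·M_2 + 8·M_3 + 2·M_4 = 6(Δ_3 - Δ_2) = 12
Clamped end conditions give two more equations: 2h_0·M_0 + h_0·M_1 = 6(Δ_0 - p'(0)) = 9 and h_3·M_3 + 2h_3·M_4 = 6(p'(7) - Δ_3) = -30.
Solving the tridiagonal system: M_0 = 1415/244, M_1 = -433/61, M_2 = 121/122, M_3 = 218/61, M_4 = -1133/122.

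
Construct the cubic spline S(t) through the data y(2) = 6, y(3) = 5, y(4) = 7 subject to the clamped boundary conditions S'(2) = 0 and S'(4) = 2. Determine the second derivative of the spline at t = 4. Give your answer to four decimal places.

Let M_i = S''(x_i). Step sizes h_i = 1, 1; slopes of the chords Δ_i = (y_(i+1) - y_i)/h_i = -1, 2.
  1·M_0 + 4·M_1 + 1·M_2 = 6(Δ_1 - Δ_0) = 18
Clamped end conditions give two more equations: 2h_0·M_0 + h_0·M_1 = 6(Δ_0 - S'(2)) = -6 and h_1·M_1 + 2h_1·M_2 = 6(S'(4) - Δ_1) = 0.
Solving: M_0 = -13/2, M_1 = 7, M_2 = -7/2.

-3.5000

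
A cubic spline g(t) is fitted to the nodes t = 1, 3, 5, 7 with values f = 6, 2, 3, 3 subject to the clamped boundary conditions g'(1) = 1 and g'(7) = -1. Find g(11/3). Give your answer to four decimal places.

1.6222

Write σ_i for g''(x_i). With h_i = 2, 2, 2 and divided differences Δ_i = -2, 1/2, 0, the continuity of g' gives the tridiagonal system
  2·σ_0 + 8·σ_1 + 2·σ_2 = 6(Δ_1 - Δ_0) = 15
  2·σ_1 + 8·σ_2 + 2·σ_3 = 6(Δ_2 - Δ_1) = -3
Clamped end conditions give two more equations: 2h_0·σ_0 + h_0·σ_1 = 6(Δ_0 - g'(1)) = -18 and h_2·σ_2 + 2h_2·σ_3 = 6(g'(7) - Δ_2) = -6.
Solving the tridiagonal system: σ_0 = -191/30, σ_1 = 56/15, σ_2 = -16/15, σ_3 = -29/30.
On [3, 5], g(t) = 2 - 49/30·(t - 3) + 28/15·(t - 3)² - 2/5·(t - 3)³.
With (t - 3) = 2/3: g(11/3) = 73/45.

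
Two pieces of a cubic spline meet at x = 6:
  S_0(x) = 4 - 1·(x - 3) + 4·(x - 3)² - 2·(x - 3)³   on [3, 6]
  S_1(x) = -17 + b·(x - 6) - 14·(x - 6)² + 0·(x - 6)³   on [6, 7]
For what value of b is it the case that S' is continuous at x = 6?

-31

S_0'(x) = -1 + 8·(x - 3) - 6·(x - 3)², so S_0'(6) = -31. On the right, S_1'(6) = b, so b = -31.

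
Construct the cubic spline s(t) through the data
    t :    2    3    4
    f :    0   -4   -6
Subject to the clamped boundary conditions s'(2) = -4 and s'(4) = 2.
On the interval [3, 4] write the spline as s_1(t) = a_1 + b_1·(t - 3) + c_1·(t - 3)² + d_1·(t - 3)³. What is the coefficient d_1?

Let M_i = s''(x_i). Step sizes h_i = 1, 1; slopes of the chords Δ_i = (y_(i+1) - y_i)/h_i = -4, -2.
  1·M_0 + 4·M_1 + 1·M_2 = 6(Δ_1 - Δ_0) = 12
Clamped end conditions give two more equations: 2h_0·M_0 + h_0·M_1 = 6(Δ_0 - s'(2)) = 0 and h_1·M_1 + 2h_1·M_2 = 6(s'(4) - Δ_1) = 24.
Forward elimination and back-substitution give M_0 = 0, M_1 = 0, M_2 = 12.
On [3, 4], with s_1(t) = a_1 + b_1·(t - 3) + c_1·(t - 3)² + d_1·(t - 3)³: c_1 = M_1/2 = 0, d_1 = (M_2 - M_1)/(6h_1) = 2, b_1 = Δ_1 - h_1(2M_1 + M_2)/6 = -4.

2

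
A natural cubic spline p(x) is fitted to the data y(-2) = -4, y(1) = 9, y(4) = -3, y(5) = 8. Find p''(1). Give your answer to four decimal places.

With M_i denoting the second derivative at x_i, h_i = 3, 3, 1, and Δ_i = (y_(i+1) − y_i)/h_i = 13/3, -4, 11:
  3·M_0 + 12·M_1 + 3·M_2 = 6(Δ_1 - Δ_0) = -50
  3·M_1 + 8·M_2 + 1·M_3 = 6(Δ_2 - Δ_1) = 90
Natural end conditions: M_0 = M_3 = 0.
Hence M_0 = 0, M_1 = -670/87, M_2 = 410/29, M_3 = 0.

-7.7011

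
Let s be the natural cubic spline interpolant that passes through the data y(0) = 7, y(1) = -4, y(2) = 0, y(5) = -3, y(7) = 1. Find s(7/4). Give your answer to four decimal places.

Write σ_i for s''(x_i). With h_i = 1, 1, 3, 2 and divided differences Δ_i = -11, 4, -1, 2, the continuity of s' gives the tridiagonal system
  1·σ_0 + 4·σ_1 + 1·σ_2 = 6(Δ_1 - Δ_0) = 90
  1·σ_1 + 8·σ_2 + 3·σ_3 = 6(Δ_2 - Δ_1) = -30
  3·σ_2 + 10·σ_3 + 2·σ_4 = 6(Δ_3 - Δ_2) = 18
Natural end conditions: σ_0 = σ_4 = 0.
Solving the tridiagonal system: σ_0 = 0, σ_1 = 3372/137, σ_2 = -1158/137, σ_3 = 594/137, σ_4 = 0.
On [1, 2], s(x) = -4 - 383/137·(x - 1) + 1686/137·(x - 1)² - 755/137·(x - 1)³.
With (x - 1) = 3/4: s(7/4) = -13145/8768.

-1.4992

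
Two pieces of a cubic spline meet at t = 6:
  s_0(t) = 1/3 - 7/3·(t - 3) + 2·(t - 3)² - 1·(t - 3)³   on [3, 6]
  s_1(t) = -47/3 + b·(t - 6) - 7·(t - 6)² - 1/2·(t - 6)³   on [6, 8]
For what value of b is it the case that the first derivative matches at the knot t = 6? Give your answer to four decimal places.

-17.3333

s_0'(t) = -7/3 + 4·(t - 3) - 3·(t - 3)², so s_0'(6) = -52/3. On the right, s_1'(6) = b, so b = -52/3.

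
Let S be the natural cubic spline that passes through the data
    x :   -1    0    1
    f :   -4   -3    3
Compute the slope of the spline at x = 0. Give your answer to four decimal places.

Put σ_i = S'' at the i-th knot. Here h = (1, 1) and Δ = (1, 6), so the interior equations h_(i-1)·σ_(i-1) + 2(h_(i-1)+h_i)·σ_i + h_i·σ_(i+1) = 6(Δ_i − Δ_(i-1)) read
  1·σ_0 + 4·σ_1 + 1·σ_2 = 6(Δ_1 - Δ_0) = 30
Natural end conditions: σ_0 = σ_2 = 0.
Hence σ_0 = 0, σ_1 = 15/2, σ_2 = 0.
On [0, 1], S'(x) = b_1 + 2c_1·x + 3d_1·x² with b_1 = Δ_1 - h_1(2σ_1 + σ_2)/6 = 7/2, c_1 = σ_1/2 = 15/4, d_1 = (σ_2 - σ_1)/(6h_1) = -5/4. So S'(0) = 7/2.

3.5000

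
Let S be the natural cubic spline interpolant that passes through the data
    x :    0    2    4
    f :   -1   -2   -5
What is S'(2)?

-1

With M_i denoting the second derivative at x_i, h_i = 2, 2, and Δ_i = (y_(i+1) − y_i)/h_i = -1/2, -3/2:
  2·M_0 + 8·M_1 + 2·M_2 = 6(Δ_1 - Δ_0) = -6
Natural end conditions: M_0 = M_2 = 0.
Hence M_0 = 0, M_1 = -3/4, M_2 = 0.
On [2, 4], S'(x) = b_1 + 2c_1·(x - 2) + 3d_1·(x - 2)² with b_1 = Δ_1 - h_1(2M_1 + M_2)/6 = -1, c_1 = M_1/2 = -3/8, d_1 = (M_2 - M_1)/(6h_1) = 1/16. So S'(2) = -1.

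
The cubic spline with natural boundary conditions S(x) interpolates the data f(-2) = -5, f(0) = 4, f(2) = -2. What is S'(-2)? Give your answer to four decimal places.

6.3750

Put σ_i = S'' at the i-th knot. Here h = (2, 2) and Δ = (9/2, -3), so the interior equations h_(i-1)·σ_(i-1) + 2(h_(i-1)+h_i)·σ_i + h_i·σ_(i+1) = 6(Δ_i − Δ_(i-1)) read
  2·σ_0 + 8·σ_1 + 2·σ_2 = 6(Δ_1 - Δ_0) = -45
Natural end conditions: σ_0 = σ_2 = 0.
Solving: σ_0 = 0, σ_1 = -45/8, σ_2 = 0.
On [-2, 0], S'(x) = b_0 + 2c_0·(x + 2) + 3d_0·(x + 2)² with b_0 = Δ_0 - h_0(2σ_0 + σ_1)/6 = 51/8, c_0 = σ_0/2 = 0, d_0 = (σ_1 - σ_0)/(6h_0) = -15/32. So S'(-2) = 51/8.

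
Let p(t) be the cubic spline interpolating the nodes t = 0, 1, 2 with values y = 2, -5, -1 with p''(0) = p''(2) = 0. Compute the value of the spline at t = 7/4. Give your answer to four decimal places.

-2.6445

Let M_i = p''(x_i). Step sizes h_i = 1, 1; slopes of the chords Δ_i = (y_(i+1) - y_i)/h_i = -7, 4.
  1·M_0 + 4·M_1 + 1·M_2 = 6(Δ_1 - Δ_0) = 66
Natural end conditions: M_0 = M_2 = 0.
Forward elimination and back-substitution give M_0 = 0, M_1 = 33/2, M_2 = 0.
On [1, 2], p(t) = -5 - 3/2·(t - 1) + 33/4·(t - 1)² - 11/4·(t - 1)³.
With (t - 1) = 3/4: p(7/4) = -677/256.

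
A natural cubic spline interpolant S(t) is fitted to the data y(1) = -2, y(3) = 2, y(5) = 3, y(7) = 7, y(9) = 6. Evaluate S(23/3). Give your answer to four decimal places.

Write M_i for S''(x_i). With h_i = 2, 2, 2, 2 and divided differences Δ_i = 2, 1/2, 2, -1/2, the continuity of S' gives the tridiagonal system
  2·M_0 + 8·M_1 + 2·M_2 = 6(Δ_1 - Δ_0) = -9
  2·M_1 + 8·M_2 + 2·M_3 = 6(Δ_2 - Δ_1) = 9
  2·M_2 + 8·M_3 + 2·M_4 = 6(Δ_3 - Δ_2) = -15
Natural end conditions: M_0 = M_4 = 0.
Hence M_0 = 0, M_1 = -93/56, M_2 = 15/7, M_3 = -135/56, M_4 = 0.
On [7, 9], S(t) = 7 + 31/28·(t - 7) - 135/112·(t - 7)² + 45/224·(t - 7)³.
With (t - 7) = 2/3: S(23/3) = 305/42.

7.2619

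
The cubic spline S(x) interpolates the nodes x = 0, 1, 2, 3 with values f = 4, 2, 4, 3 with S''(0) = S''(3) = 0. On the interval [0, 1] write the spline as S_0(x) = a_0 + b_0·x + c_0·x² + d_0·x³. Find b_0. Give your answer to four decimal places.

Let M_i = S''(x_i). Step sizes h_i = 1, 1, 1; slopes of the chords Δ_i = (y_(i+1) - y_i)/h_i = -2, 2, -1.
  1·M_0 + 4·M_1 + 1·M_2 = 6(Δ_1 - Δ_0) = 24
  1·M_1 + 4·M_2 + 1·M_3 = 6(Δ_2 - Δ_1) = -18
Natural end conditions: M_0 = M_3 = 0.
Forward elimination and back-substitution give M_0 = 0, M_1 = 38/5, M_2 = -32/5, M_3 = 0.
On [0, 1], with S_0(x) = a_0 + b_0·x + c_0·x² + d_0·x³: c_0 = M_0/2 = 0, d_0 = (M_1 - M_0)/(6h_0) = 19/15, b_0 = Δ_0 - h_0(2M_0 + M_1)/6 = -49/15.

-3.2667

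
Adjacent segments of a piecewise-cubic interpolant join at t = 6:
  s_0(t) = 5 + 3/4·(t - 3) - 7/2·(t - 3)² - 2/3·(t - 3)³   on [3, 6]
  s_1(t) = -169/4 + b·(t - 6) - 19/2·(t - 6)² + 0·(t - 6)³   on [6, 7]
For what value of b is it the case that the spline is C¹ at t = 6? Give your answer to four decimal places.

-38.2500

s_0'(t) = 3/4 - 7·(t - 3) - 2·(t - 3)², so s_0'(6) = -153/4. On the right, s_1'(6) = b, so b = -153/4.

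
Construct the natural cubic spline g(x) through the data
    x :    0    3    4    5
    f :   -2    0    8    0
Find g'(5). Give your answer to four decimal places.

-12.3656

Write m_i for g''(x_i). With h_i = 3, 1, 1 and divided differences Δ_i = 2/3, 8, -8, the continuity of g' gives the tridiagonal system
  3·m_0 + 8·m_1 + 1·m_2 = 6(Δ_1 - Δ_0) = 44
  1·m_1 + 4·m_2 + 1·m_3 = 6(Δ_2 - Δ_1) = -96
Natural end conditions: m_0 = m_3 = 0.
Solving: m_0 = 0, m_1 = 272/31, m_2 = -812/31, m_3 = 0.
On [4, 5], g'(x) = b_2 + 2c_2·(x - 4) + 3d_2·(x - 4)² with b_2 = Δ_2 - h_2(2m_2 + m_3)/6 = 68/93, c_2 = m_2/2 = -406/31, d_2 = (m_3 - m_2)/(6h_2) = 406/93. So g'(5) = -1150/93.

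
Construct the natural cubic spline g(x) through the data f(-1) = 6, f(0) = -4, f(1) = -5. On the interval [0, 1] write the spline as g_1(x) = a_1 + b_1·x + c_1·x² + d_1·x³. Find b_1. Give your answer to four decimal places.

-5.5000

Put M_i = g'' at the i-th knot. Here h = (1, 1) and Δ = (-10, -1), so the interior equations h_(i-1)·M_(i-1) + 2(h_(i-1)+h_i)·M_i + h_i·M_(i+1) = 6(Δ_i − Δ_(i-1)) read
  1·M_0 + 4·M_1 + 1·M_2 = 6(Δ_1 - Δ_0) = 54
Natural end conditions: M_0 = M_2 = 0.
Solving the tridiagonal system: M_0 = 0, M_1 = 27/2, M_2 = 0.
On [0, 1], with g_1(x) = a_1 + b_1·x + c_1·x² + d_1·x³: c_1 = M_1/2 = 27/4, d_1 = (M_2 - M_1)/(6h_1) = -9/4, b_1 = Δ_1 - h_1(2M_1 + M_2)/6 = -11/2.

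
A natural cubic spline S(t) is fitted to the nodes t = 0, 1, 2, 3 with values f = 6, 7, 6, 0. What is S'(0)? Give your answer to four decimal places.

With M_i denoting the second derivative at x_i, h_i = 1, 1, 1, and Δ_i = (y_(i+1) − y_i)/h_i = 1, -1, -6:
  1·M_0 + 4·M_1 + 1·M_2 = 6(Δ_1 - Δ_0) = -12
  1·M_1 + 4·M_2 + 1·M_3 = 6(Δ_2 - Δ_1) = -30
Natural end conditions: M_0 = M_3 = 0.
Solving the tridiagonal system: M_0 = 0, M_1 = -6/5, M_2 = -36/5, M_3 = 0.
On [0, 1], S'(t) = b_0 + 2c_0·t + 3d_0·t² with b_0 = Δ_0 - h_0(2M_0 + M_1)/6 = 6/5, c_0 = M_0/2 = 0, d_0 = (M_1 - M_0)/(6h_0) = -1/5. So S'(0) = 6/5.

1.2000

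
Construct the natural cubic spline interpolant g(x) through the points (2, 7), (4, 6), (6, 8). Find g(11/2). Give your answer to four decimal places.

7.3242

Write M_i for g''(x_i). With h_i = 2, 2 and divided differences Δ_i = -1/2, 1, the continuity of g' gives the tridiagonal system
  2·M_0 + 8·M_1 + 2·M_2 = 6(Δ_1 - Δ_0) = 9
Natural end conditions: M_0 = M_2 = 0.
Forward elimination and back-substitution give M_0 = 0, M_1 = 9/8, M_2 = 0.
On [4, 6], g(x) = 6 + 1/4·(x - 4) + 9/16·(x - 4)² - 3/32·(x - 4)³.
With (x - 4) = 3/2: g(11/2) = 1875/256.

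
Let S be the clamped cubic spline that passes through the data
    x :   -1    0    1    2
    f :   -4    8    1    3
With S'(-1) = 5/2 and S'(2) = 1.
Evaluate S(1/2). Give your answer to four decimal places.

5.6875

With m_i denoting the second derivative at x_i, h_i = 1, 1, 1, and Δ_i = (y_(i+1) − y_i)/h_i = 12, -7, 2:
  1·m_0 + 4·m_1 + 1·m_2 = 6(Δ_1 - Δ_0) = -114
  1·m_1 + 4·m_2 + 1·m_3 = 6(Δ_2 - Δ_1) = 54
Clamped end conditions give two more equations: 2h_0·m_0 + h_0·m_1 = 6(Δ_0 - S'(-1)) = 57 and h_2·m_2 + 2h_2·m_3 = 6(S'(2) - Δ_2) = -6.
Solving the tridiagonal system: m_0 = 266/5, m_1 = -247/5, m_2 = 152/5, m_3 = -91/5.
On [0, 1], S(x) = 8 + 22/5·x - 247/10·x² + 133/10·x³.
With x = 1/2: S(1/2) = 91/16.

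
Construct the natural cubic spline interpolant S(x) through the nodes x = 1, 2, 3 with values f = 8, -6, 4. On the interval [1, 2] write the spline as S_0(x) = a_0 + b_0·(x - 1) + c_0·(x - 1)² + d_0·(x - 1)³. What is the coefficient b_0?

-20

Write M_i for S''(x_i). With h_i = 1, 1 and divided differences Δ_i = -14, 10, the continuity of S' gives the tridiagonal system
  1·M_0 + 4·M_1 + 1·M_2 = 6(Δ_1 - Δ_0) = 144
Natural end conditions: M_0 = M_2 = 0.
Solving the tridiagonal system: M_0 = 0, M_1 = 36, M_2 = 0.
On [1, 2], with S_0(x) = a_0 + b_0·(x - 1) + c_0·(x - 1)² + d_0·(x - 1)³: c_0 = M_0/2 = 0, d_0 = (M_1 - M_0)/(6h_0) = 6, b_0 = Δ_0 - h_0(2M_0 + M_1)/6 = -20.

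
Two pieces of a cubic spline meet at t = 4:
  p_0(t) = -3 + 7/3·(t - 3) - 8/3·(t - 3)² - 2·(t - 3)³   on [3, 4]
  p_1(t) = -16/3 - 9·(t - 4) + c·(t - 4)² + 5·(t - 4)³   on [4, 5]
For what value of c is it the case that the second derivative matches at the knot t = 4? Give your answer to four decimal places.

-8.6667

p_0''(t) = -16/3 - 12·(t - 3), so p_0''(4) = -52/3. On the right, p_1''(4) = 2c, so c = -26/3.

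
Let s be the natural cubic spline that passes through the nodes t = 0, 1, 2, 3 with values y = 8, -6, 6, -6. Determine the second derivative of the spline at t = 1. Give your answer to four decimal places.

Write M_i for s''(x_i). With h_i = 1, 1, 1 and divided differences Δ_i = -14, 12, -12, the continuity of s' gives the tridiagonal system
  1·M_0 + 4·M_1 + 1·M_2 = 6(Δ_1 - Δ_0) = 156
  1·M_1 + 4·M_2 + 1·M_3 = 6(Δ_2 - Δ_1) = -144
Natural end conditions: M_0 = M_3 = 0.
Solving: M_0 = 0, M_1 = 256/5, M_2 = -244/5, M_3 = 0.

51.2000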